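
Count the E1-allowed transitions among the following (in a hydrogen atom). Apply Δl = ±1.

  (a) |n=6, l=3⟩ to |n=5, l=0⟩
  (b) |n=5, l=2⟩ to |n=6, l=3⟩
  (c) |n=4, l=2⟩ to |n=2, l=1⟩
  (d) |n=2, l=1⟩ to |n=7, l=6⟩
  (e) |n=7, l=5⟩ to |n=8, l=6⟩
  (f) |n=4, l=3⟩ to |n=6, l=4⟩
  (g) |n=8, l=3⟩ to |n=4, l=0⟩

4

(a) forbidden — Δl = -3 (E1 requires Δl = ±1)
(b) allowed
(c) allowed
(d) forbidden — Δl = +5 (E1 requires Δl = ±1)
(e) allowed
(f) allowed
(g) forbidden — Δl = -3 (E1 requires Δl = ±1)
Total allowed: 4 of 7.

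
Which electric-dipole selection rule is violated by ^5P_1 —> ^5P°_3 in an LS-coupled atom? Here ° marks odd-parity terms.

the ΔJ = 0, ±1 rule

Reading off the term symbols: S 2→2, L 1→1, J 1→3, parity even→odd.
Parity must change: even → odd — satisfied.
ΔS = 0: S: 2 → 2 — satisfied.
ΔL = 0, ±1 (not L=0↔0): L: 1 → 1, ΔL = +0 — satisfied.
ΔJ = 0, ±1 (not J=0↔0): J: 1 → 3, ΔJ = +2 — violated.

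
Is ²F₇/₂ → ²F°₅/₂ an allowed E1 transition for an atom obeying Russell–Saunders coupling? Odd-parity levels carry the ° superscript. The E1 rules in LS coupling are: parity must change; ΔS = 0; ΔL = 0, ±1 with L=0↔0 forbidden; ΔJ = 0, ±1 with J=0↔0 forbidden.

ΔS = 0: S: 1/2 → 1/2 — ✓.
ΔJ = 0, ±1 (not J=0↔0): J: 7/2 → 5/2, ΔJ = -1 — ✓.
ΔL = 0, ±1 (not L=0↔0): L: 3 → 3, ΔL = +0 — ✓.
Parity must change: even → odd — ✓.
All four E1 rules are satisfied.

allowed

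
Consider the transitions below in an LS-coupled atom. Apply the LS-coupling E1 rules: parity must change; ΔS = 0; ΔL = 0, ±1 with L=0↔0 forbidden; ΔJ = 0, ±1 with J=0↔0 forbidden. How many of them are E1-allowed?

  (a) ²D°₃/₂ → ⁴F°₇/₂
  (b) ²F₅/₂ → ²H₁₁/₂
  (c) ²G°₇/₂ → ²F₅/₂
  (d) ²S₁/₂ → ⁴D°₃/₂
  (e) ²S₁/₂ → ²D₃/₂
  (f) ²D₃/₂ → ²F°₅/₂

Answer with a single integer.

(a) forbidden (parity, ΔS, ΔJ fail)
(b) forbidden (parity, ΔL, ΔJ fail)
(c) allowed
(d) forbidden (ΔS, ΔL fail)
(e) forbidden (parity, ΔL fail)
(f) allowed
Total allowed: 2 of 6.

2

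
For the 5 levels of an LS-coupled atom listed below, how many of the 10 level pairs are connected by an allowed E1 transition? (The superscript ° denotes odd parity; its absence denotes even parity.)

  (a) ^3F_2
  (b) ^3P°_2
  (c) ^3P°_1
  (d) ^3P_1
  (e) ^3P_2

(a)–(b): forbidden (ΔL).
(a)–(c): forbidden (ΔL).
(a)–(d): forbidden (parity, ΔL).
(a)–(e): forbidden (parity, ΔL).
(b)–(c): forbidden (parity).
(b)–(d): allowed.
(b)–(e): allowed.
(c)–(d): allowed.
(c)–(e): allowed.
(d)–(e): forbidden (parity).
Allowed pairs: 4 of 10.

4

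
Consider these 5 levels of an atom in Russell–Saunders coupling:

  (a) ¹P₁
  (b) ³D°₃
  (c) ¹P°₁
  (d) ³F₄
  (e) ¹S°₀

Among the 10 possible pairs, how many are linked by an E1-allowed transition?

3

(a)–(b): forbidden (ΔS, ΔJ).
(a)–(c): allowed.
(a)–(d): forbidden (parity, ΔS, ΔL, ΔJ).
(a)–(e): allowed.
(b)–(c): forbidden (parity, ΔS, ΔJ).
(b)–(d): allowed.
(b)–(e): forbidden (parity, ΔS, ΔL, ΔJ).
(c)–(d): forbidden (ΔS, ΔL, ΔJ).
(c)–(e): forbidden (parity).
(d)–(e): forbidden (ΔS, ΔL, ΔJ).
Allowed pairs: 3 of 10.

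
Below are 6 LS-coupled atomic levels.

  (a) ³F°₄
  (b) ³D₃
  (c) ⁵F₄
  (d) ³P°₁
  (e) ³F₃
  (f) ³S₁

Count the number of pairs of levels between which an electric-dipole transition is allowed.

3

(a)–(b): allowed.
(a)–(c): forbidden (ΔS).
(a)–(d): forbidden (parity, ΔL, ΔJ).
(a)–(e): allowed.
(a)–(f): forbidden (ΔL, ΔJ).
(b)–(c): forbidden (parity, ΔS).
(b)–(d): forbidden (ΔJ).
(b)–(e): forbidden (parity).
(b)–(f): forbidden (parity, ΔL, ΔJ).
(c)–(d): forbidden (ΔS, ΔL, ΔJ).
(c)–(e): forbidden (parity, ΔS).
(c)–(f): forbidden (parity, ΔS, ΔL, ΔJ).
(d)–(e): forbidden (ΔL, ΔJ).
(d)–(f): allowed.
(e)–(f): forbidden (parity, ΔL, ΔJ).
Allowed pairs: 3 of 15.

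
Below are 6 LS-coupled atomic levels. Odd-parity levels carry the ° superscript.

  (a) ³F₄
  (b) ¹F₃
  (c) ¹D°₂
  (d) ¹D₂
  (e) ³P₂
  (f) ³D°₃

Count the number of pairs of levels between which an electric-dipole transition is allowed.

4

(a)–(b): forbidden (parity, ΔS).
(a)–(c): forbidden (ΔS, ΔJ).
(a)–(d): forbidden (parity, ΔS, ΔJ).
(a)–(e): forbidden (parity, ΔL, ΔJ).
(a)–(f): allowed.
(b)–(c): allowed.
(b)–(d): forbidden (parity).
(b)–(e): forbidden (parity, ΔS, ΔL).
(b)–(f): forbidden (ΔS).
(c)–(d): allowed.
(c)–(e): forbidden (ΔS).
(c)–(f): forbidden (parity, ΔS).
(d)–(e): forbidden (parity, ΔS).
(d)–(f): forbidden (ΔS).
(e)–(f): allowed.
Allowed pairs: 4 of 15.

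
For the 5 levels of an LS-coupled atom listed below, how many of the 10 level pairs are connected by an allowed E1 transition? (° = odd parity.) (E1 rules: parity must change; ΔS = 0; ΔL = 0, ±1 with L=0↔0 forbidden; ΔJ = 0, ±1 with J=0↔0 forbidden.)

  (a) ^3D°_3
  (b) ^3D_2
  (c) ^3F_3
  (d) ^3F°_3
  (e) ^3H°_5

4

(a)–(b): allowed.
(a)–(c): allowed.
(a)–(d): forbidden (parity).
(a)–(e): forbidden (parity, ΔL, ΔJ).
(b)–(c): forbidden (parity).
(b)–(d): allowed.
(b)–(e): forbidden (ΔL, ΔJ).
(c)–(d): allowed.
(c)–(e): forbidden (ΔL, ΔJ).
(d)–(e): forbidden (parity, ΔL, ΔJ).
Allowed pairs: 4 of 10.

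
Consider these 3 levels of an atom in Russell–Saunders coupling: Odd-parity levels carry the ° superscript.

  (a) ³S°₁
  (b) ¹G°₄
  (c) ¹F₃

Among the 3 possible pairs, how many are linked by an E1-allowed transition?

1

(a)–(b): forbidden (parity, ΔS, ΔL, ΔJ).
(a)–(c): forbidden (ΔS, ΔL, ΔJ).
(b)–(c): allowed.
Allowed pairs: 1 of 3.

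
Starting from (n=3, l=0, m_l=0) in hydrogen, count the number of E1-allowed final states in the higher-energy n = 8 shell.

3

E1 requires Δl = ±1, so l_f ∈ {-1, 1}; with 0 ≤ l_f ≤ n_f−1 = 7, the allowed l_f values are {1}.
For l_f = 1: m_f ∈ {m_i−1, m_i, m_i+1} ∩ [−1, 1] = {-1, 0, 1} → 3 states.
Total: 3.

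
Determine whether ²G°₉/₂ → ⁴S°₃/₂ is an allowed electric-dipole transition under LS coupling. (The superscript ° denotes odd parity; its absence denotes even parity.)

forbidden

Initial level: S=1/2, L=4, J=9/2, parity odd. Final level: S=3/2, L=0, J=3/2, parity odd.
ΔS = 0: S: 1/2 → 3/2 — fails.
ΔJ = 0, ±1 (not J=0↔0): J: 9/2 → 3/2, ΔJ = -3 — fails.
Parity must change: odd → odd — fails.
ΔL = 0, ±1 (not L=0↔0): L: 4 → 0, ΔL = -4 — fails.
Rule(s) violated: parity, ΔS, ΔL, ΔJ.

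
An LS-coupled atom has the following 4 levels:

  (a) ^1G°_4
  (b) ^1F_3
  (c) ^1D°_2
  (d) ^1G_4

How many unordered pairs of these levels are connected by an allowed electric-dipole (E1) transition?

(a)–(b): allowed.
(a)–(c): forbidden (parity, ΔL, ΔJ).
(a)–(d): allowed.
(b)–(c): allowed.
(b)–(d): forbidden (parity).
(c)–(d): forbidden (ΔL, ΔJ).
Allowed pairs: 3 of 6.

3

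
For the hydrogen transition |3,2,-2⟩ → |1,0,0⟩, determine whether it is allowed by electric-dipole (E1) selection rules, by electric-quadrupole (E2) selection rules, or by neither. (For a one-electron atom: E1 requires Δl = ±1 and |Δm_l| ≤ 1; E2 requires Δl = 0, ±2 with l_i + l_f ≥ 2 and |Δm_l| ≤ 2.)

Δl = 0 − 2 = -2; l_i + l_f = 2.
Δm_l = +2.
E1 (Δl = ±1, |Δm_l| ≤ 1): not satisfied.
E2 (Δl = 0,±2, l_i+l_f ≥ 2, |Δm_l| ≤ 2): satisfied.

E2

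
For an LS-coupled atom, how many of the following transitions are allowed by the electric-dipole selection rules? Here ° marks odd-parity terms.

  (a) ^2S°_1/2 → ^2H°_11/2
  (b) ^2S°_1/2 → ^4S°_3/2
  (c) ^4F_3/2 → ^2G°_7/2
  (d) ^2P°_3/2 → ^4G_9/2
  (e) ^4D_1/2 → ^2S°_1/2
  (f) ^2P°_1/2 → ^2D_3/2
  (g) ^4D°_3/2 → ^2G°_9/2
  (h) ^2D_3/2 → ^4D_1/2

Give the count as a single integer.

(a) forbidden (parity, ΔL, ΔJ fail)
(b) forbidden (parity, ΔS, ΔL fail)
(c) forbidden (ΔS, ΔJ fail)
(d) forbidden (ΔS, ΔL, ΔJ fail)
(e) forbidden (ΔS, ΔL fail)
(f) allowed
(g) forbidden (parity, ΔS, ΔL, ΔJ fail)
(h) forbidden (parity, ΔS fail)
Total allowed: 1 of 8.

1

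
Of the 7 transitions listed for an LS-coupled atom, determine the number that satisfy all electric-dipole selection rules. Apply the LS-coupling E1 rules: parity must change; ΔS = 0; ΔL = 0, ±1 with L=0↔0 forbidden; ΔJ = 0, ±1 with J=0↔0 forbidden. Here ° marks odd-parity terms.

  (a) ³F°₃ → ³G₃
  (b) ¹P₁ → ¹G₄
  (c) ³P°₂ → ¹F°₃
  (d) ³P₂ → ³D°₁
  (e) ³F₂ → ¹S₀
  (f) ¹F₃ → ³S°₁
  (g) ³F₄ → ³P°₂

2

(a) allowed
(b) forbidden (parity, ΔL, ΔJ fail)
(c) forbidden (parity, ΔS, ΔL fail)
(d) allowed
(e) forbidden (parity, ΔS, ΔL, ΔJ fail)
(f) forbidden (ΔS, ΔL, ΔJ fail)
(g) forbidden (ΔL, ΔJ fail)
Total allowed: 2 of 7.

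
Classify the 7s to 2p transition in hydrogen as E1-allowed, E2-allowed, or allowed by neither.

Δl = 1 − 0 = +1; l_i + l_f = 1.
E1 (Δl = ±1): satisfied.
E2 (Δl = 0,±2, l_i+l_f ≥ 2): not satisfied.

E1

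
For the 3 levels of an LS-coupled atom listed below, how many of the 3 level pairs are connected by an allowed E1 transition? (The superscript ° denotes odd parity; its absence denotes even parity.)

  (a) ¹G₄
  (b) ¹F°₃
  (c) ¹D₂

2

(a)–(b): allowed.
(a)–(c): forbidden (parity, ΔL, ΔJ).
(b)–(c): allowed.
Allowed pairs: 2 of 3.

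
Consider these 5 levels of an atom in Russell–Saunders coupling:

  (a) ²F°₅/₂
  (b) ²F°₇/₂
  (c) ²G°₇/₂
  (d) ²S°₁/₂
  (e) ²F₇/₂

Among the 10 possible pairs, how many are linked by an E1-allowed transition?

3

(a)–(b): forbidden (parity).
(a)–(c): forbidden (parity).
(a)–(d): forbidden (parity, ΔL, ΔJ).
(a)–(e): allowed.
(b)–(c): forbidden (parity).
(b)–(d): forbidden (parity, ΔL, ΔJ).
(b)–(e): allowed.
(c)–(d): forbidden (parity, ΔL, ΔJ).
(c)–(e): allowed.
(d)–(e): forbidden (ΔL, ΔJ).
Allowed pairs: 3 of 10.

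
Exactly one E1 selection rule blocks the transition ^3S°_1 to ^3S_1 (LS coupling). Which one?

the L=0 ↔ L=0 exclusion

Initial level: S=1, L=0, J=1, parity odd. Final level: S=1, L=0, J=1, parity even.
Parity must change: odd → even — satisfied.
ΔS = 0: S: 1 → 1 — satisfied.
ΔL = 0, ±1 (not L=0↔0): L: 0 → 0, ΔL = +0 — violated.
ΔJ = 0, ±1 (not J=0↔0): J: 1 → 1, ΔJ = +0 — satisfied.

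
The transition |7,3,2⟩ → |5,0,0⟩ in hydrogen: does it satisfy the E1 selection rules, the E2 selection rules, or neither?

Δl = 0 − 3 = -3; l_i + l_f = 3.
Δm_l = -2.
E1 (Δl = ±1, |Δm_l| ≤ 1): not satisfied.
E2 (Δl = 0,±2, l_i+l_f ≥ 2, |Δm_l| ≤ 2): not satisfied.

neither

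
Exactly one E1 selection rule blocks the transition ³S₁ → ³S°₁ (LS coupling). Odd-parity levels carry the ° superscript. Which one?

Parity must change: even → odd — ✓.
ΔS = 0: S: 1 → 1 — ✓.
ΔL = 0, ±1 (not L=0↔0): L: 0 → 0, ΔL = +0 — ✗.
ΔJ = 0, ±1 (not J=0↔0): J: 1 → 1, ΔJ = +0 — ✓.

the L=0 ↔ L=0 exclusion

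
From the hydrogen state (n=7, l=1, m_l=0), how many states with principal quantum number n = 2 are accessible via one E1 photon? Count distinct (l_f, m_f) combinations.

E1 requires Δl = ±1, so l_f ∈ {0, 2}; with 0 ≤ l_f ≤ n_f−1 = 1, the allowed l_f values are {0}.
For l_f = 0: m_f ∈ {m_i−1, m_i, m_i+1} ∩ [−0, 0] = {0} → 1 state.
Total: 1.

1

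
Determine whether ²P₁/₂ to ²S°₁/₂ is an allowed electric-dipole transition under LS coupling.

Parity must change: even → odd — ok.
ΔS = 0: S: 1/2 → 1/2 — ok.
ΔL = 0, ±1 (not L=0↔0): L: 1 → 0, ΔL = -1 — ok.
ΔJ = 0, ±1 (not J=0↔0): J: 1/2 → 1/2, ΔJ = +0 — ok.
All four E1 rules are satisfied.

allowed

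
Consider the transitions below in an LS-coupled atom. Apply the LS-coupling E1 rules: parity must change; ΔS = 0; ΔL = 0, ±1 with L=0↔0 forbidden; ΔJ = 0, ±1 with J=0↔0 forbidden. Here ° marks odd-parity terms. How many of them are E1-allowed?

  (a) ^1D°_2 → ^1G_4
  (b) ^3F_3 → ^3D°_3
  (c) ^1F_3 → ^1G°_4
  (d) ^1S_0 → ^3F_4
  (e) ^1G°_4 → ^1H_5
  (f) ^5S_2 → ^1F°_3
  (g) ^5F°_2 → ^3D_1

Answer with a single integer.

(a) forbidden (ΔL, ΔJ fail)
(b) allowed
(c) allowed
(d) forbidden (parity, ΔS, ΔL, ΔJ fail)
(e) allowed
(f) forbidden (ΔS, ΔL fail)
(g) forbidden (ΔS fails)
Total allowed: 3 of 7.

3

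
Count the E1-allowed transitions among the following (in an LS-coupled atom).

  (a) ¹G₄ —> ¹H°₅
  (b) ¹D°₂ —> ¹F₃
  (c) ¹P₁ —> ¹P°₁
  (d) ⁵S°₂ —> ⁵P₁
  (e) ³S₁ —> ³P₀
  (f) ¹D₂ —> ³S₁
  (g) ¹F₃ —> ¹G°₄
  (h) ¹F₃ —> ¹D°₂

6

(a) allowed
(b) allowed
(c) allowed
(d) allowed
(e) forbidden (parity fails)
(f) forbidden (parity, ΔS, ΔL fail)
(g) allowed
(h) allowed
Total allowed: 6 of 8.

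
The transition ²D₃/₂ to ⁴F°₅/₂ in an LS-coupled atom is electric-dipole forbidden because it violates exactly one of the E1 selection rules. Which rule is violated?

the ΔS = 0 rule

ΔJ = 0, ±1 (not J=0↔0): J: 3/2 → 5/2, ΔJ = +1 — ✓.
Parity must change: even → odd — ✓.
ΔS = 0: S: 1/2 → 3/2 — ✗.
ΔL = 0, ±1 (not L=0↔0): L: 2 → 3, ΔL = +1 — ✓.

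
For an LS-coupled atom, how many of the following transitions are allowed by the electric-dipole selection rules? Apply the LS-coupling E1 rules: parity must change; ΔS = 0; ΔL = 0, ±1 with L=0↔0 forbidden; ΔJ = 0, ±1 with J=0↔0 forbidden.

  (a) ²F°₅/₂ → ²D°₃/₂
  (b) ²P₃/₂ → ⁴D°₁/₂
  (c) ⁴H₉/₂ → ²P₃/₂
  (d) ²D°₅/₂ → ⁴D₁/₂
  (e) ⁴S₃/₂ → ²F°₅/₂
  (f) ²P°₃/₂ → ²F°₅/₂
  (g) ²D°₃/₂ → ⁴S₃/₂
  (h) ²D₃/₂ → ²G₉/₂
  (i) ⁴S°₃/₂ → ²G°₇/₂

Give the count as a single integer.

(a) forbidden (parity fails)
(b) forbidden (ΔS fails)
(c) forbidden (parity, ΔS, ΔL, ΔJ fail)
(d) forbidden (ΔS, ΔJ fail)
(e) forbidden (ΔS, ΔL fail)
(f) forbidden (parity, ΔL fail)
(g) forbidden (ΔS, ΔL fail)
(h) forbidden (parity, ΔL, ΔJ fail)
(i) forbidden (parity, ΔS, ΔL, ΔJ fail)
Total allowed: 0 of 9.

0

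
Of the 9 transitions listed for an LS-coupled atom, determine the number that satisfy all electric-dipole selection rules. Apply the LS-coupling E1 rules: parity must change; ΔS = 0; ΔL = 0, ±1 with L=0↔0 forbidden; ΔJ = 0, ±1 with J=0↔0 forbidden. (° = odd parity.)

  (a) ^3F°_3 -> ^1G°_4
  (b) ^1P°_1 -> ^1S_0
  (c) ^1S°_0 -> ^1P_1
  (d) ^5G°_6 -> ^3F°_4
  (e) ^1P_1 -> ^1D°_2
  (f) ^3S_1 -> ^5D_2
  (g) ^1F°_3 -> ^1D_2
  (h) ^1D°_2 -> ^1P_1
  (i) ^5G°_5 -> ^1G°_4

(a) forbidden (parity, ΔS fail)
(b) allowed
(c) allowed
(d) forbidden (parity, ΔS, ΔJ fail)
(e) allowed
(f) forbidden (parity, ΔS, ΔL fail)
(g) allowed
(h) allowed
(i) forbidden (parity, ΔS fail)
Total allowed: 5 of 9.

5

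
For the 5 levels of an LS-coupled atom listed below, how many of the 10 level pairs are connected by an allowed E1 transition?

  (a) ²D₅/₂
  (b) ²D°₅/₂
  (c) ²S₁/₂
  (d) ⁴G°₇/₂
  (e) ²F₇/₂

2

(a)–(b): allowed.
(a)–(c): forbidden (parity, ΔL, ΔJ).
(a)–(d): forbidden (ΔS, ΔL).
(a)–(e): forbidden (parity).
(b)–(c): forbidden (ΔL, ΔJ).
(b)–(d): forbidden (parity, ΔS, ΔL).
(b)–(e): allowed.
(c)–(d): forbidden (ΔS, ΔL, ΔJ).
(c)–(e): forbidden (parity, ΔL, ΔJ).
(d)–(e): forbidden (ΔS).
Allowed pairs: 2 of 10.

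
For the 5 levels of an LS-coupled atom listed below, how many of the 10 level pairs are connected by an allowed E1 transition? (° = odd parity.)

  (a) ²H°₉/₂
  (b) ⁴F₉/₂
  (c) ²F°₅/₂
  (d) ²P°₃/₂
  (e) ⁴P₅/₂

(a)–(b): forbidden (ΔS, ΔL).
(a)–(c): forbidden (parity, ΔL, ΔJ).
(a)–(d): forbidden (parity, ΔL, ΔJ).
(a)–(e): forbidden (ΔS, ΔL, ΔJ).
(b)–(c): forbidden (ΔS, ΔJ).
(b)–(d): forbidden (ΔS, ΔL, ΔJ).
(b)–(e): forbidden (parity, ΔL, ΔJ).
(c)–(d): forbidden (parity, ΔL).
(c)–(e): forbidden (ΔS, ΔL).
(d)–(e): forbidden (ΔS).
Allowed pairs: 0 of 10.

0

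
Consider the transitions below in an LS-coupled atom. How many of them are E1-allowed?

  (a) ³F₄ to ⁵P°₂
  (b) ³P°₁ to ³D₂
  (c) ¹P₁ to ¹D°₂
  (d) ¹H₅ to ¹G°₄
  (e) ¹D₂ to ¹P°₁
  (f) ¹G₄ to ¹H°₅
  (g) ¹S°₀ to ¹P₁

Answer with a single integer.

(a) forbidden (ΔS, ΔL, ΔJ fail)
(b) allowed
(c) allowed
(d) allowed
(e) allowed
(f) allowed
(g) allowed
Total allowed: 6 of 7.

6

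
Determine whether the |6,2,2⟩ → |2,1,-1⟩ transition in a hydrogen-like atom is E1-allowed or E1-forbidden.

Δl = 1 − 2 = -1; the E1 rule Δl = ±1 is passes.
Δm_l = -1 − (2) = -3. E1 requires Δm_l = 0, ±1: fails.
The transition is electric-dipole forbidden.

forbidden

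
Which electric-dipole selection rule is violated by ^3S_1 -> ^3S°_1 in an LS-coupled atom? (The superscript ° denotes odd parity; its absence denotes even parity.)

the L=0 ↔ L=0 exclusion

Initial level: S=1, L=0, J=1, parity even. Final level: S=1, L=0, J=1, parity odd.
Parity must change: even → odd — passes.
ΔS = 0: S: 1 → 1 — passes.
ΔL = 0, ±1 (not L=0↔0): L: 0 → 0, ΔL = +0 — fails.
ΔJ = 0, ±1 (not J=0↔0): J: 1 → 1, ΔJ = +0 — passes.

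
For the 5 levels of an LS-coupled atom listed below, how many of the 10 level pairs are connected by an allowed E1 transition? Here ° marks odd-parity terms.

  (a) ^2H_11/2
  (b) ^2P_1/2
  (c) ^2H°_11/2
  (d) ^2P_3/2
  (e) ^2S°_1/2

3

(a)–(b): forbidden (parity, ΔL, ΔJ).
(a)–(c): allowed.
(a)–(d): forbidden (parity, ΔL, ΔJ).
(a)–(e): forbidden (ΔL, ΔJ).
(b)–(c): forbidden (ΔL, ΔJ).
(b)–(d): forbidden (parity).
(b)–(e): allowed.
(c)–(d): forbidden (ΔL, ΔJ).
(c)–(e): forbidden (parity, ΔL, ΔJ).
(d)–(e): allowed.
Allowed pairs: 3 of 10.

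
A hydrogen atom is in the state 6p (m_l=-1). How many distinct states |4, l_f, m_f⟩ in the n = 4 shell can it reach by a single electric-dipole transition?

4

E1 requires Δl = ±1, so l_f ∈ {0, 2}; with 0 ≤ l_f ≤ n_f−1 = 3, the allowed l_f values are {0, 2}.
For l_f = 0: m_f ∈ {m_i−1, m_i, m_i+1} ∩ [−0, 0] = {0} → 1 state.
For l_f = 2: m_f ∈ {m_i−1, m_i, m_i+1} ∩ [−2, 2] = {-2, -1, 0} → 3 states.
Total: 4.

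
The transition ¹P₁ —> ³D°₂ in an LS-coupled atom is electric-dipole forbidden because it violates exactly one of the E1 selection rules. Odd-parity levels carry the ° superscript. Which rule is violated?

ΔJ = 0, ±1 (not J=0↔0): J: 1 → 2, ΔJ = +1 — ok.
Parity must change: even → odd — ok.
ΔS = 0: S: 0 → 1 — fails.
ΔL = 0, ±1 (not L=0↔0): L: 1 → 2, ΔL = +1 — ok.

the ΔS = 0 rule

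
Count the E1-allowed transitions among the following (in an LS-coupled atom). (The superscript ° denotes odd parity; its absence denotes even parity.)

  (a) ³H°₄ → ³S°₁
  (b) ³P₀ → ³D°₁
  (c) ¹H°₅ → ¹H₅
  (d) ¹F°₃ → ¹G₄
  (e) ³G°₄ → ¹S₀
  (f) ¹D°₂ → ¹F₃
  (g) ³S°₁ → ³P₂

5

(a) forbidden (parity, ΔL, ΔJ fail)
(b) allowed
(c) allowed
(d) allowed
(e) forbidden (ΔS, ΔL, ΔJ fail)
(f) allowed
(g) allowed
Total allowed: 5 of 7.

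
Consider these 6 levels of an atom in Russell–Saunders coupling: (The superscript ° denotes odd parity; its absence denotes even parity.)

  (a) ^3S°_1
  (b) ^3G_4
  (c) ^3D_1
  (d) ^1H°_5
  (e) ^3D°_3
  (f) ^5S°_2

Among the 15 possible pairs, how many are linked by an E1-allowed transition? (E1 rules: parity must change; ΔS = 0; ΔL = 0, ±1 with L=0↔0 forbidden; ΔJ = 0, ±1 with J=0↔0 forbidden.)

(a)–(b): forbidden (ΔL, ΔJ).
(a)–(c): forbidden (ΔL).
(a)–(d): forbidden (parity, ΔS, ΔL, ΔJ).
(a)–(e): forbidden (parity, ΔL, ΔJ).
(a)–(f): forbidden (parity, ΔS, ΔL).
(b)–(c): forbidden (parity, ΔL, ΔJ).
(b)–(d): forbidden (ΔS).
(b)–(e): forbidden (ΔL).
(b)–(f): forbidden (ΔS, ΔL, ΔJ).
(c)–(d): forbidden (ΔS, ΔL, ΔJ).
(c)–(e): forbidden (ΔJ).
(c)–(f): forbidden (ΔS, ΔL).
(d)–(e): forbidden (parity, ΔS, ΔL, ΔJ).
(d)–(f): forbidden (parity, ΔS, ΔL, ΔJ).
(e)–(f): forbidden (parity, ΔS, ΔL).
Allowed pairs: 0 of 15.

0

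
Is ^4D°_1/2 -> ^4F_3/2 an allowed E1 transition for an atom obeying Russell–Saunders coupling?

allowed

Parity must change: odd → even — ok.
ΔS = 0: S: 3/2 → 3/2 — ok.
ΔL = 0, ±1 (not L=0↔0): L: 2 → 3, ΔL = +1 — ok.
ΔJ = 0, ±1 (not J=0↔0): J: 1/2 → 3/2, ΔJ = +1 — ok.
All four E1 rules are satisfied.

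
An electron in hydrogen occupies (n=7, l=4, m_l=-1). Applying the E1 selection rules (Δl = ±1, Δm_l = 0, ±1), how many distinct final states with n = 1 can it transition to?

0

E1 requires l_f ∈ {3, 5}, but neither lies in [0, 0], so no final state is reachable.
Total: 0.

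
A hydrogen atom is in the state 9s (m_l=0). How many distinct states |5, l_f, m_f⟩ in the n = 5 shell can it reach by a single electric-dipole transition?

E1 requires Δl = ±1, so l_f ∈ {-1, 1}; with 0 ≤ l_f ≤ n_f−1 = 4, the allowed l_f values are {1}.
For l_f = 1: m_f ∈ {m_i−1, m_i, m_i+1} ∩ [−1, 1] = {-1, 0, 1} → 3 states.
Total: 3.

3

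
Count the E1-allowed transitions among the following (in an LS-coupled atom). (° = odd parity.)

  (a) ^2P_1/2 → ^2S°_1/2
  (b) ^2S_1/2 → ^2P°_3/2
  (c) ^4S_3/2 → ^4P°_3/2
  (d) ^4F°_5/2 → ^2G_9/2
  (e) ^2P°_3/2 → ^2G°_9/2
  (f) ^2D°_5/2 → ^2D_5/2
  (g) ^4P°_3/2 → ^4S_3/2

5

(a) allowed
(b) allowed
(c) allowed
(d) forbidden (ΔS, ΔJ fail)
(e) forbidden (parity, ΔL, ΔJ fail)
(f) allowed
(g) allowed
Total allowed: 5 of 7.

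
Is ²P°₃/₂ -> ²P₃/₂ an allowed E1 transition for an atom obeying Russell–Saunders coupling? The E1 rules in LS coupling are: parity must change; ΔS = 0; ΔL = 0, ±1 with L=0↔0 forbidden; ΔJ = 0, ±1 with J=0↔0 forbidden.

allowed

Initial level: S=1/2, L=1, J=3/2, parity odd. Final level: S=1/2, L=1, J=3/2, parity even.
Parity must change: odd → even — satisfied.
ΔS = 0: S: 1/2 → 1/2 — satisfied.
ΔL = 0, ±1 (not L=0↔0): L: 1 → 1, ΔL = +0 — satisfied.
ΔJ = 0, ±1 (not J=0↔0): J: 3/2 → 3/2, ΔJ = +0 — satisfied.
All four E1 rules are satisfied.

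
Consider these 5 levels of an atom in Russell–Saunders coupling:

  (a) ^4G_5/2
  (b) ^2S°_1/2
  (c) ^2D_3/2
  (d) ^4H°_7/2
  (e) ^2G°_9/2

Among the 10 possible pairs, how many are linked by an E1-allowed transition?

1

(a)–(b): forbidden (ΔS, ΔL, ΔJ).
(a)–(c): forbidden (parity, ΔS, ΔL).
(a)–(d): allowed.
(a)–(e): forbidden (ΔS, ΔJ).
(b)–(c): forbidden (ΔL).
(b)–(d): forbidden (parity, ΔS, ΔL, ΔJ).
(b)–(e): forbidden (parity, ΔL, ΔJ).
(c)–(d): forbidden (ΔS, ΔL, ΔJ).
(c)–(e): forbidden (ΔL, ΔJ).
(d)–(e): forbidden (parity, ΔS).
Allowed pairs: 1 of 10.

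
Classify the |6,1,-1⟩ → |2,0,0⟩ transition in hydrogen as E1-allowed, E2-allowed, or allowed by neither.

Δl = 0 − 1 = -1; l_i + l_f = 1.
Δm_l = +1.
E1 (Δl = ±1, |Δm_l| ≤ 1): satisfied.
E2 (Δl = 0,±2, l_i+l_f ≥ 2, |Δm_l| ≤ 2): not satisfied.

E1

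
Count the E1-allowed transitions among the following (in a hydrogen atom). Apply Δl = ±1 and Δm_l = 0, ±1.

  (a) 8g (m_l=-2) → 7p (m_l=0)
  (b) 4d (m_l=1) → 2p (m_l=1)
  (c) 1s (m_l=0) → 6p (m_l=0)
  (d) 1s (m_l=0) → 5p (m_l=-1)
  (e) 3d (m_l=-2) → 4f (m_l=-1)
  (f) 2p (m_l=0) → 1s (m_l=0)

(a) forbidden — Δl = -3 (E1 requires Δl = ±1); Δm_l = +2 (E1 requires Δm_l = 0, ±1)
(b) allowed
(c) allowed
(d) allowed
(e) allowed
(f) allowed
Total allowed: 5 of 6.

5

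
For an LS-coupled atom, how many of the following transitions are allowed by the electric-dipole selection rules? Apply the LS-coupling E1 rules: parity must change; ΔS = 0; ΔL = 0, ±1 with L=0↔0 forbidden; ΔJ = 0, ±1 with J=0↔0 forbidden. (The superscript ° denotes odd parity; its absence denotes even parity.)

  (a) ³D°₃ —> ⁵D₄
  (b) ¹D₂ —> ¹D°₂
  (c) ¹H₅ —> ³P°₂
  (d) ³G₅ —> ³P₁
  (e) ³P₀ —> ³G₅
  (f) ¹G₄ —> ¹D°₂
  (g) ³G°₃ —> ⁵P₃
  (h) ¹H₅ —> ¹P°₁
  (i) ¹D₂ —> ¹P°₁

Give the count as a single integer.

(a) forbidden (ΔS fails)
(b) allowed
(c) forbidden (ΔS, ΔL, ΔJ fail)
(d) forbidden (parity, ΔL, ΔJ fail)
(e) forbidden (parity, ΔL, ΔJ fail)
(f) forbidden (ΔL, ΔJ fail)
(g) forbidden (ΔS, ΔL fail)
(h) forbidden (ΔL, ΔJ fail)
(i) allowed
Total allowed: 2 of 9.

2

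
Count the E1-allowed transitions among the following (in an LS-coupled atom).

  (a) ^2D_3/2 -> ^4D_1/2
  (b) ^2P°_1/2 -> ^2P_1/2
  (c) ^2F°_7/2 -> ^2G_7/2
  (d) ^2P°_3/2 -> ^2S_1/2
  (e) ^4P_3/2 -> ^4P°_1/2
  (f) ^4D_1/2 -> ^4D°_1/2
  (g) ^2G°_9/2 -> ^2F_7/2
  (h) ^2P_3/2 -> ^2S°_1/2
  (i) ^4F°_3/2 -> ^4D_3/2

8

(a) forbidden (parity, ΔS fail)
(b) allowed
(c) allowed
(d) allowed
(e) allowed
(f) allowed
(g) allowed
(h) allowed
(i) allowed
Total allowed: 8 of 9.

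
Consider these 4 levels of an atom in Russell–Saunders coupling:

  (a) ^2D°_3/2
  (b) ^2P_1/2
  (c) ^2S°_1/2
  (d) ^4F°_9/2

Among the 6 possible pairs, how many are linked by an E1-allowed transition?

(a)–(b): allowed.
(a)–(c): forbidden (parity, ΔL).
(a)–(d): forbidden (parity, ΔS, ΔJ).
(b)–(c): allowed.
(b)–(d): forbidden (ΔS, ΔL, ΔJ).
(c)–(d): forbidden (parity, ΔS, ΔL, ΔJ).
Allowed pairs: 2 of 6.

2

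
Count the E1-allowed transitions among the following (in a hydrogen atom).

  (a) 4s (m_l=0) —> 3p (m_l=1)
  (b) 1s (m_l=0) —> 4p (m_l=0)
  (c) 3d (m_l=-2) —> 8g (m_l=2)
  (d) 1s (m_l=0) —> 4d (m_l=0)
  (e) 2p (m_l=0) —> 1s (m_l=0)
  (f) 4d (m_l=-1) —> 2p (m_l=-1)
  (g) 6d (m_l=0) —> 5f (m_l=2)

4

(a) allowed
(b) allowed
(c) forbidden — Δl = +2 (E1 requires Δl = ±1); Δm_l = +4 (E1 requires Δm_l = 0, ±1)
(d) forbidden — Δl = +2 (E1 requires Δl = ±1)
(e) allowed
(f) allowed
(g) forbidden — Δm_l = +2 (E1 requires Δm_l = 0, ±1)
Total allowed: 4 of 7.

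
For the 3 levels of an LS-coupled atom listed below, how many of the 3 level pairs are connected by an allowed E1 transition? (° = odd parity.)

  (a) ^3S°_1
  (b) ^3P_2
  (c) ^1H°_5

(a)–(b): allowed.
(a)–(c): forbidden (parity, ΔS, ΔL, ΔJ).
(b)–(c): forbidden (ΔS, ΔL, ΔJ).
Allowed pairs: 1 of 3.

1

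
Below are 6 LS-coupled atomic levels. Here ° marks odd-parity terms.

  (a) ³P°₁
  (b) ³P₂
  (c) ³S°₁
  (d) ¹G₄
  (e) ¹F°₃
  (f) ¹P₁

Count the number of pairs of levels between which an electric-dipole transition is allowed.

(a)–(b): allowed.
(a)–(c): forbidden (parity).
(a)–(d): forbidden (ΔS, ΔL, ΔJ).
(a)–(e): forbidden (parity, ΔS, ΔL, ΔJ).
(a)–(f): forbidden (ΔS).
(b)–(c): allowed.
(b)–(d): forbidden (parity, ΔS, ΔL, ΔJ).
(b)–(e): forbidden (ΔS, ΔL).
(b)–(f): forbidden (parity, ΔS).
(c)–(d): forbidden (ΔS, ΔL, ΔJ).
(c)–(e): forbidden (parity, ΔS, ΔL, ΔJ).
(c)–(f): forbidden (ΔS).
(d)–(e): allowed.
(d)–(f): forbidden (parity, ΔL, ΔJ).
(e)–(f): forbidden (ΔL, ΔJ).
Allowed pairs: 3 of 15.

3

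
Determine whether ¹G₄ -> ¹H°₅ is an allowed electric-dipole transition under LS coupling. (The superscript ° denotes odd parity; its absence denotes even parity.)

Parity must change: even → odd — ok.
ΔS = 0: S: 0 → 0 — ok.
ΔL = 0, ±1 (not L=0↔0): L: 4 → 5, ΔL = +1 — ok.
ΔJ = 0, ±1 (not J=0↔0): J: 4 → 5, ΔJ = +1 — ok.
All four E1 rules are satisfied.

allowed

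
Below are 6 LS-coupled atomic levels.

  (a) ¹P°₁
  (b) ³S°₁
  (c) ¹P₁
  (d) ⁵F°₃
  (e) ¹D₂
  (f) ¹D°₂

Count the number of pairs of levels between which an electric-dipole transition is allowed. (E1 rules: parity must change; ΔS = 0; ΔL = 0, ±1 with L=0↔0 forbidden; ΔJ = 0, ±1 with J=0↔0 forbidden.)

4

(a)–(b): forbidden (parity, ΔS).
(a)–(c): allowed.
(a)–(d): forbidden (parity, ΔS, ΔL, ΔJ).
(a)–(e): allowed.
(a)–(f): forbidden (parity).
(b)–(c): forbidden (ΔS).
(b)–(d): forbidden (parity, ΔS, ΔL, ΔJ).
(b)–(e): forbidden (ΔS, ΔL).
(b)–(f): forbidden (parity, ΔS, ΔL).
(c)–(d): forbidden (ΔS, ΔL, ΔJ).
(c)–(e): forbidden (parity).
(c)–(f): allowed.
(d)–(e): forbidden (ΔS).
(d)–(f): forbidden (parity, ΔS).
(e)–(f): allowed.
Allowed pairs: 4 of 15.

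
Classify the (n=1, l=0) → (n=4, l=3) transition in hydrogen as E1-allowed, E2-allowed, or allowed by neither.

Δl = 3 − 0 = +3; l_i + l_f = 3.
E1 (Δl = ±1): not satisfied.
E2 (Δl = 0,±2, l_i+l_f ≥ 2): not satisfied.

neither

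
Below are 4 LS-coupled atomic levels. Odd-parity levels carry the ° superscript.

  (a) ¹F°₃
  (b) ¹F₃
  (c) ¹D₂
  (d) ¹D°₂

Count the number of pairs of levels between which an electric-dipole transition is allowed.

(a)–(b): allowed.
(a)–(c): allowed.
(a)–(d): forbidden (parity).
(b)–(c): forbidden (parity).
(b)–(d): allowed.
(c)–(d): allowed.
Allowed pairs: 4 of 6.

4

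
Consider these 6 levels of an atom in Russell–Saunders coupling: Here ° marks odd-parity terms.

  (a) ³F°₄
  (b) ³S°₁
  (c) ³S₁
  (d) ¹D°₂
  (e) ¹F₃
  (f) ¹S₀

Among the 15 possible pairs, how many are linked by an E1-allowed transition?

1

(a)–(b): forbidden (parity, ΔL, ΔJ).
(a)–(c): forbidden (ΔL, ΔJ).
(a)–(d): forbidden (parity, ΔS, ΔJ).
(a)–(e): forbidden (ΔS).
(a)–(f): forbidden (ΔS, ΔL, ΔJ).
(b)–(c): forbidden (ΔL).
(b)–(d): forbidden (parity, ΔS, ΔL).
(b)–(e): forbidden (ΔS, ΔL, ΔJ).
(b)–(f): forbidden (ΔS, ΔL).
(c)–(d): forbidden (ΔS, ΔL).
(c)–(e): forbidden (parity, ΔS, ΔL, ΔJ).
(c)–(f): forbidden (parity, ΔS, ΔL).
(d)–(e): allowed.
(d)–(f): forbidden (ΔL, ΔJ).
(e)–(f): forbidden (parity, ΔL, ΔJ).
Allowed pairs: 1 of 15.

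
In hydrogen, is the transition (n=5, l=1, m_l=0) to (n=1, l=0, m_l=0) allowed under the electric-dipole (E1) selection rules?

Initial l = 1, final l = 0, so Δl = -1. E1 requires Δl = ±1: ok.
Δm_l = 0 − (0) = +0. E1 requires Δm_l = 0, ±1: ok.
All E1 selection rules are satisfied.

allowed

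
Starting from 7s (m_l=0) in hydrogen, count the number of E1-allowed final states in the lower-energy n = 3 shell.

E1 requires Δl = ±1, so l_f ∈ {-1, 1}; with 0 ≤ l_f ≤ n_f−1 = 2, the allowed l_f values are {1}.
For l_f = 1: m_f ∈ {m_i−1, m_i, m_i+1} ∩ [−1, 1] = {-1, 0, 1} → 3 states.
Total: 3.

3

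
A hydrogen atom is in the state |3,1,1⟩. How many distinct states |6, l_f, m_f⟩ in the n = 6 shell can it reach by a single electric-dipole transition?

E1 requires Δl = ±1, so l_f ∈ {0, 2}; with 0 ≤ l_f ≤ n_f−1 = 5, the allowed l_f values are {0, 2}.
For l_f = 0: m_f ∈ {m_i−1, m_i, m_i+1} ∩ [−0, 0] = {0} → 1 state.
For l_f = 2: m_f ∈ {m_i−1, m_i, m_i+1} ∩ [−2, 2] = {0, 1, 2} → 3 states.
Total: 4.

4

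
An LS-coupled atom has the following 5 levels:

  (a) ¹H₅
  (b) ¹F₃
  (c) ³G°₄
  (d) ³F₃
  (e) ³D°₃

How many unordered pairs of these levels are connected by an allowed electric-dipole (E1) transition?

(a)–(b): forbidden (parity, ΔL, ΔJ).
(a)–(c): forbidden (ΔS).
(a)–(d): forbidden (parity, ΔS, ΔL, ΔJ).
(a)–(e): forbidden (ΔS, ΔL, ΔJ).
(b)–(c): forbidden (ΔS).
(b)–(d): forbidden (parity, ΔS).
(b)–(e): forbidden (ΔS).
(c)–(d): allowed.
(c)–(e): forbidden (parity, ΔL).
(d)–(e): allowed.
Allowed pairs: 2 of 10.

2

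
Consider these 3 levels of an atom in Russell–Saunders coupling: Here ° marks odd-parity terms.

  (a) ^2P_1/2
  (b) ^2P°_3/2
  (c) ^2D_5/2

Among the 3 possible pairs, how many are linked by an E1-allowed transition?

(a)–(b): allowed.
(a)–(c): forbidden (parity, ΔJ).
(b)–(c): allowed.
Allowed pairs: 2 of 3.

2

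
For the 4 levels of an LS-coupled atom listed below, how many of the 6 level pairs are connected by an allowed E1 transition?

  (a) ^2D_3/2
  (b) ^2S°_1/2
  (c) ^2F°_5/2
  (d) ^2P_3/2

(a)–(b): forbidden (ΔL).
(a)–(c): allowed.
(a)–(d): forbidden (parity).
(b)–(c): forbidden (parity, ΔL, ΔJ).
(b)–(d): allowed.
(c)–(d): forbidden (ΔL).
Allowed pairs: 2 of 6.

2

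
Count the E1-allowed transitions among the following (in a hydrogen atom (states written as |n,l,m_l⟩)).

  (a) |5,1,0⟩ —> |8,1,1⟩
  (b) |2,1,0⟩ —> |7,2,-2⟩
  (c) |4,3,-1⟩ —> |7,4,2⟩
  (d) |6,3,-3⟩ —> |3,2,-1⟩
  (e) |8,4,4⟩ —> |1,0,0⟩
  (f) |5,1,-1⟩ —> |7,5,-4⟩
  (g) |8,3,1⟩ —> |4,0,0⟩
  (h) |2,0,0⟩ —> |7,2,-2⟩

(a) forbidden — Δl = +0 (E1 requires Δl = ±1)
(b) forbidden — Δm_l = -2 (E1 requires Δm_l = 0, ±1)
(c) forbidden — Δm_l = +3 (E1 requires Δm_l = 0, ±1)
(d) forbidden — Δm_l = +2 (E1 requires Δm_l = 0, ±1)
(e) forbidden — Δl = -4 (E1 requires Δl = ±1); Δm_l = -4 (E1 requires Δm_l = 0, ±1)
(f) forbidden — Δl = +4 (E1 requires Δl = ±1); Δm_l = -3 (E1 requires Δm_l = 0, ±1)
(g) forbidden — Δl = -3 (E1 requires Δl = ±1)
(h) forbidden — Δl = +2 (E1 requires Δl = ±1); Δm_l = -2 (E1 requires Δm_l = 0, ±1)
Total allowed: 0 of 8.

0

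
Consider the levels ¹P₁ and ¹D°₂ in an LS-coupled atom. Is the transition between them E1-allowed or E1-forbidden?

allowed

Parity must change: even → odd — ✓.
ΔS = 0: S: 0 → 0 — ✓.
ΔL = 0, ±1 (not L=0↔0): L: 1 → 2, ΔL = +1 — ✓.
ΔJ = 0, ±1 (not J=0↔0): J: 1 → 2, ΔJ = +1 — ✓.
All four E1 rules are satisfied.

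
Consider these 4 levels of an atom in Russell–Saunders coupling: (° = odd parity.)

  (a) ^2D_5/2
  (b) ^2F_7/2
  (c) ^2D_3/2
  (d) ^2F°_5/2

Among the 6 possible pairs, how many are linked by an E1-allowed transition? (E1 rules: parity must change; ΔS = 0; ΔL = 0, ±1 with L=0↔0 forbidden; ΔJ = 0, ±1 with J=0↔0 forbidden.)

3

(a)–(b): forbidden (parity).
(a)–(c): forbidden (parity).
(a)–(d): allowed.
(b)–(c): forbidden (parity, ΔJ).
(b)–(d): allowed.
(c)–(d): allowed.
Allowed pairs: 3 of 6.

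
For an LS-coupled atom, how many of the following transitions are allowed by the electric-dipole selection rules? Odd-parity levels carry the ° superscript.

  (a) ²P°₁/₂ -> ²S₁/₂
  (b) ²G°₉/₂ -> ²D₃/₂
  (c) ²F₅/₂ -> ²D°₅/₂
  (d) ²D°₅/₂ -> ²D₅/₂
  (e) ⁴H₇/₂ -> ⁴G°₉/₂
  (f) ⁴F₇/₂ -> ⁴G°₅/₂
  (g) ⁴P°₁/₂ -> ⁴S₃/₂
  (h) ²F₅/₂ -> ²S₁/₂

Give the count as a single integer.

(a) allowed
(b) forbidden (ΔL, ΔJ fail)
(c) allowed
(d) allowed
(e) allowed
(f) allowed
(g) allowed
(h) forbidden (parity, ΔL, ΔJ fail)
Total allowed: 6 of 8.

6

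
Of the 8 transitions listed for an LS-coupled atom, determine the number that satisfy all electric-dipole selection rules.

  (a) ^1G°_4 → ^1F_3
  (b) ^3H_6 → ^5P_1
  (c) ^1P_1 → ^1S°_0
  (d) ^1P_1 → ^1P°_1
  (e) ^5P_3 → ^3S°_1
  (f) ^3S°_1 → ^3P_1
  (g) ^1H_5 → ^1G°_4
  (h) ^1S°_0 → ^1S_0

5

(a) allowed
(b) forbidden (parity, ΔS, ΔL, ΔJ fail)
(c) allowed
(d) allowed
(e) forbidden (ΔS, ΔJ fail)
(f) allowed
(g) allowed
(h) forbidden (ΔL, ΔJ fail)
Total allowed: 5 of 8.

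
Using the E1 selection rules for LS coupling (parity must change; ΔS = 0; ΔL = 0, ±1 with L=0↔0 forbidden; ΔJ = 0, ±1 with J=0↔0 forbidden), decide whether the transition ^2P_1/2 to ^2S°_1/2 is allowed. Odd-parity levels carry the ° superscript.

allowed

Reading off the term symbols: S 1/2→1/2, L 1→0, J 1/2→1/2, parity even→odd.
Parity must change: even → odd — ok.
ΔS = 0: S: 1/2 → 1/2 — ok.
ΔL = 0, ±1 (not L=0↔0): L: 1 → 0, ΔL = -1 — ok.
ΔJ = 0, ±1 (not J=0↔0): J: 1/2 → 1/2, ΔJ = +0 — ok.
All four E1 rules are satisfied.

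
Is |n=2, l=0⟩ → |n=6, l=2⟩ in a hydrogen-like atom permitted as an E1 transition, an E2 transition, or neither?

Δl = 2 − 0 = +2; l_i + l_f = 2.
E1 (Δl = ±1): not satisfied.
E2 (Δl = 0,±2, l_i+l_f ≥ 2): satisfied.

E2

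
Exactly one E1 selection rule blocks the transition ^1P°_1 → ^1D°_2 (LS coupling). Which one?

Parity must change: odd → odd — fails.
ΔS = 0: S: 0 → 0 — passes.
ΔL = 0, ±1 (not L=0↔0): L: 1 → 2, ΔL = +1 — passes.
ΔJ = 0, ±1 (not J=0↔0): J: 1 → 2, ΔJ = +1 — passes.

parity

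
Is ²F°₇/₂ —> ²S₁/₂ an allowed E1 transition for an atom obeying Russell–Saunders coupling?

forbidden

Initial level: S=1/2, L=3, J=7/2, parity odd. Final level: S=1/2, L=0, J=1/2, parity even.
ΔJ = 0, ±1 (not J=0↔0): J: 7/2 → 1/2, ΔJ = -3 — fails.
ΔS = 0: S: 1/2 → 1/2 — ok.
ΔL = 0, ±1 (not L=0↔0): L: 3 → 0, ΔL = -3 — fails.
Parity must change: odd → even — ok.
Rule(s) violated: ΔL, ΔJ.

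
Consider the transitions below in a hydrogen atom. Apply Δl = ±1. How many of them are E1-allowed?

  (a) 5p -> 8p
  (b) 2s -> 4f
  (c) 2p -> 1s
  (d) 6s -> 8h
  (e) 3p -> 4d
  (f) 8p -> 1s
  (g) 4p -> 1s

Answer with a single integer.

4

(a) forbidden — Δl = +0 (E1 requires Δl = ±1)
(b) forbidden — Δl = +3 (E1 requires Δl = ±1)
(c) allowed
(d) forbidden — Δl = +5 (E1 requires Δl = ±1)
(e) allowed
(f) allowed
(g) allowed
Total allowed: 4 of 7.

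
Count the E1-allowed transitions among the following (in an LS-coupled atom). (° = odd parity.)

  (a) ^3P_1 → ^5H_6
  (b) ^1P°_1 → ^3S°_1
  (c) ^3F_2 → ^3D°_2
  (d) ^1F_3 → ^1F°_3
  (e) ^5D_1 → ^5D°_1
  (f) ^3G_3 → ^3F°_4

(a) forbidden (parity, ΔS, ΔL, ΔJ fail)
(b) forbidden (parity, ΔS fail)
(c) allowed
(d) allowed
(e) allowed
(f) allowed
Total allowed: 4 of 6.

4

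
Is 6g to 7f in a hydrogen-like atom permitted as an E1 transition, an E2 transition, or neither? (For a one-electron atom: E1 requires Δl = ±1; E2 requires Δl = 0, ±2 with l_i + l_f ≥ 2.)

E1

Δl = 3 − 4 = -1; l_i + l_f = 7.
E1 (Δl = ±1): satisfied.
E2 (Δl = 0,±2, l_i+l_f ≥ 2): not satisfied.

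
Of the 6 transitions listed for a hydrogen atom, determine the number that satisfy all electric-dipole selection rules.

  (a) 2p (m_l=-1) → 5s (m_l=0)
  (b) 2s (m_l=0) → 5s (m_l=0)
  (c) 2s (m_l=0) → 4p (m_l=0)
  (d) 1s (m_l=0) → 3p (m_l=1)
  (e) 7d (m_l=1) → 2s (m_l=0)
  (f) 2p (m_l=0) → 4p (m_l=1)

3

(a) allowed
(b) forbidden — Δl = +0 (E1 requires Δl = ±1)
(c) allowed
(d) allowed
(e) forbidden — Δl = -2 (E1 requires Δl = ±1)
(f) forbidden — Δl = +0 (E1 requires Δl = ±1)
Total allowed: 3 of 6.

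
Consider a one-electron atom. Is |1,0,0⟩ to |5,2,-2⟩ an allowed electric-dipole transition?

forbidden

Δl = 2 − 0 = +2; the E1 rule Δl = ±1 is fails.
Δm_l = -2 − (0) = -2. E1 requires Δm_l = 0, ±1: fails.
The transition is electric-dipole forbidden.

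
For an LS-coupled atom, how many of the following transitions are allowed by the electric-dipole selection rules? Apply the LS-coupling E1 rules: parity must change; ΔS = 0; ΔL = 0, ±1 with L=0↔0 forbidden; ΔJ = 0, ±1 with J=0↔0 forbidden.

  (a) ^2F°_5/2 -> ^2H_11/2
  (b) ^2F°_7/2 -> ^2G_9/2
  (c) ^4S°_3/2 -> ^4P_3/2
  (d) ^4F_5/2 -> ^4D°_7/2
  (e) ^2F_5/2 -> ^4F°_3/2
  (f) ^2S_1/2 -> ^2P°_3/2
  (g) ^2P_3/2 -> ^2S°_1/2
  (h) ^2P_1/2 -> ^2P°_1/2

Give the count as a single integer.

(a) forbidden (ΔL, ΔJ fail)
(b) allowed
(c) allowed
(d) allowed
(e) forbidden (ΔS fails)
(f) allowed
(g) allowed
(h) allowed
Total allowed: 6 of 8.

6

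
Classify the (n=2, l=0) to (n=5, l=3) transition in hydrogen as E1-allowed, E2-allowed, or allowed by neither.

neither

Δl = 3 − 0 = +3; l_i + l_f = 3.
E1 (Δl = ±1): not satisfied.
E2 (Δl = 0,±2, l_i+l_f ≥ 2): not satisfied.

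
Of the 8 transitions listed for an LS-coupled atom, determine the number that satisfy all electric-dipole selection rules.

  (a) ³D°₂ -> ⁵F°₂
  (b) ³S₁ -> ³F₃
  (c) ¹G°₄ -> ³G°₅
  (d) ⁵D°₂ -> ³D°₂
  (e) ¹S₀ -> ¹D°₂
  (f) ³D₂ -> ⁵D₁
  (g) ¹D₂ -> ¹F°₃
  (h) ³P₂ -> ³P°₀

1

(a) forbidden (parity, ΔS fail)
(b) forbidden (parity, ΔL, ΔJ fail)
(c) forbidden (parity, ΔS fail)
(d) forbidden (parity, ΔS fail)
(e) forbidden (ΔL, ΔJ fail)
(f) forbidden (parity, ΔS fail)
(g) allowed
(h) forbidden (ΔJ fails)
Total allowed: 1 of 8.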